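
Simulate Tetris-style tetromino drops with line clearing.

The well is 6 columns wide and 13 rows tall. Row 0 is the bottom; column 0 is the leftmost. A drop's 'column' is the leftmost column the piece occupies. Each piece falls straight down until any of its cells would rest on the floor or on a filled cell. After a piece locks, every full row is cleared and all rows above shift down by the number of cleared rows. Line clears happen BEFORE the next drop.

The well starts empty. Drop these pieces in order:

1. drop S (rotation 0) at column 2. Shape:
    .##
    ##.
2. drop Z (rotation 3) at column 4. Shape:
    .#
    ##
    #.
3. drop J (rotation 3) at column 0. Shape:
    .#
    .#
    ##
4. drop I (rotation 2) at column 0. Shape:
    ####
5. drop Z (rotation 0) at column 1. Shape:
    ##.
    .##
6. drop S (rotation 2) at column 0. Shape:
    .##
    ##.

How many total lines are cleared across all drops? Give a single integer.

Answer: 1

Derivation:
Drop 1: S rot0 at col 2 lands with bottom-row=0; cleared 0 line(s) (total 0); column heights now [0 0 1 2 2 0], max=2
Drop 2: Z rot3 at col 4 lands with bottom-row=2; cleared 0 line(s) (total 0); column heights now [0 0 1 2 4 5], max=5
Drop 3: J rot3 at col 0 lands with bottom-row=0; cleared 0 line(s) (total 0); column heights now [1 3 1 2 4 5], max=5
Drop 4: I rot2 at col 0 lands with bottom-row=3; cleared 1 line(s) (total 1); column heights now [1 3 1 2 3 4], max=4
Drop 5: Z rot0 at col 1 lands with bottom-row=2; cleared 0 line(s) (total 1); column heights now [1 4 4 3 3 4], max=4
Drop 6: S rot2 at col 0 lands with bottom-row=4; cleared 0 line(s) (total 1); column heights now [5 6 6 3 3 4], max=6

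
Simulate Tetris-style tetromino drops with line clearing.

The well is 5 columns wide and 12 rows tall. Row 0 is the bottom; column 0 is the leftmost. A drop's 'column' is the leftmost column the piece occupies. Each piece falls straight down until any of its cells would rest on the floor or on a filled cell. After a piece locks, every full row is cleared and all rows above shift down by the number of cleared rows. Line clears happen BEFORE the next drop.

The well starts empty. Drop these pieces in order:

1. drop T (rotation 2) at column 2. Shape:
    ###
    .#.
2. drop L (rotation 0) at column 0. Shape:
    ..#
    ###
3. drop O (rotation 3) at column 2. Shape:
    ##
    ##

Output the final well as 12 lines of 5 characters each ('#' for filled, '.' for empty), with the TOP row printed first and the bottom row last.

Answer: .....
.....
.....
.....
.....
.....
..##.
..##.
..#..
###..
..###
...#.

Derivation:
Drop 1: T rot2 at col 2 lands with bottom-row=0; cleared 0 line(s) (total 0); column heights now [0 0 2 2 2], max=2
Drop 2: L rot0 at col 0 lands with bottom-row=2; cleared 0 line(s) (total 0); column heights now [3 3 4 2 2], max=4
Drop 3: O rot3 at col 2 lands with bottom-row=4; cleared 0 line(s) (total 0); column heights now [3 3 6 6 2], max=6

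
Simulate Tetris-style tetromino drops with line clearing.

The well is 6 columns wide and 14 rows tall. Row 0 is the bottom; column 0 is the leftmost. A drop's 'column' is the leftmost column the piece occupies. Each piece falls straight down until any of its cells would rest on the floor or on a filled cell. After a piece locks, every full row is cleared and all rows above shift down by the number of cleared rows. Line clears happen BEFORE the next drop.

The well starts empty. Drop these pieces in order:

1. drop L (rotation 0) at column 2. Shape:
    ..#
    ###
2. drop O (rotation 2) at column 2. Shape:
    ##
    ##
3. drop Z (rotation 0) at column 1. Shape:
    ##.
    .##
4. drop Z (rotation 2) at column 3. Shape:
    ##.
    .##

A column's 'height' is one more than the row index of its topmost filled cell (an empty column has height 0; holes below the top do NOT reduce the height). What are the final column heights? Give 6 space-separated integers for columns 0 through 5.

Drop 1: L rot0 at col 2 lands with bottom-row=0; cleared 0 line(s) (total 0); column heights now [0 0 1 1 2 0], max=2
Drop 2: O rot2 at col 2 lands with bottom-row=1; cleared 0 line(s) (total 0); column heights now [0 0 3 3 2 0], max=3
Drop 3: Z rot0 at col 1 lands with bottom-row=3; cleared 0 line(s) (total 0); column heights now [0 5 5 4 2 0], max=5
Drop 4: Z rot2 at col 3 lands with bottom-row=3; cleared 0 line(s) (total 0); column heights now [0 5 5 5 5 4], max=5

Answer: 0 5 5 5 5 4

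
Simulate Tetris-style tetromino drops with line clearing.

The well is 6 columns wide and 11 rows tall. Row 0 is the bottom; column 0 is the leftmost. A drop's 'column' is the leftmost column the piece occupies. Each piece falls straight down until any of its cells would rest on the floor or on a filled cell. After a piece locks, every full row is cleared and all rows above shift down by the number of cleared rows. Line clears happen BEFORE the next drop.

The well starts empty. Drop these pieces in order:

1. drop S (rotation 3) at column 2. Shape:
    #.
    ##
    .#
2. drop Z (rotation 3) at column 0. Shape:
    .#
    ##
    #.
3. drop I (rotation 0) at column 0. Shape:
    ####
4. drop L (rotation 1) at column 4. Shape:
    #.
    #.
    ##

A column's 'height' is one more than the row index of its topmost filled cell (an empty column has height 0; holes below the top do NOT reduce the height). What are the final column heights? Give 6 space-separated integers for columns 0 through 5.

Drop 1: S rot3 at col 2 lands with bottom-row=0; cleared 0 line(s) (total 0); column heights now [0 0 3 2 0 0], max=3
Drop 2: Z rot3 at col 0 lands with bottom-row=0; cleared 0 line(s) (total 0); column heights now [2 3 3 2 0 0], max=3
Drop 3: I rot0 at col 0 lands with bottom-row=3; cleared 0 line(s) (total 0); column heights now [4 4 4 4 0 0], max=4
Drop 4: L rot1 at col 4 lands with bottom-row=0; cleared 0 line(s) (total 0); column heights now [4 4 4 4 3 1], max=4

Answer: 4 4 4 4 3 1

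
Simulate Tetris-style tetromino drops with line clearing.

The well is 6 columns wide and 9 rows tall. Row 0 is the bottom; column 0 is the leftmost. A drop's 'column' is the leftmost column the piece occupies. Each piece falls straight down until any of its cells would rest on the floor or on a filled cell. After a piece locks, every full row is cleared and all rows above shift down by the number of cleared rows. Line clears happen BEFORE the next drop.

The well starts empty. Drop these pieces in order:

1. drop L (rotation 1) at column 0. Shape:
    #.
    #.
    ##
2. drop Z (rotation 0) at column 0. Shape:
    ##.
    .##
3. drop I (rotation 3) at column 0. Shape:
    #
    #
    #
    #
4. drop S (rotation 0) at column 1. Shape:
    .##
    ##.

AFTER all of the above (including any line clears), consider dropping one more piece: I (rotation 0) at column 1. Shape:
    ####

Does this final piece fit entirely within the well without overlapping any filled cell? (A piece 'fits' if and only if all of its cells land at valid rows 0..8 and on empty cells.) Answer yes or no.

Drop 1: L rot1 at col 0 lands with bottom-row=0; cleared 0 line(s) (total 0); column heights now [3 1 0 0 0 0], max=3
Drop 2: Z rot0 at col 0 lands with bottom-row=2; cleared 0 line(s) (total 0); column heights now [4 4 3 0 0 0], max=4
Drop 3: I rot3 at col 0 lands with bottom-row=4; cleared 0 line(s) (total 0); column heights now [8 4 3 0 0 0], max=8
Drop 4: S rot0 at col 1 lands with bottom-row=4; cleared 0 line(s) (total 0); column heights now [8 5 6 6 0 0], max=8
Test piece I rot0 at col 1 (width 4): heights before test = [8 5 6 6 0 0]; fits = True

Answer: yes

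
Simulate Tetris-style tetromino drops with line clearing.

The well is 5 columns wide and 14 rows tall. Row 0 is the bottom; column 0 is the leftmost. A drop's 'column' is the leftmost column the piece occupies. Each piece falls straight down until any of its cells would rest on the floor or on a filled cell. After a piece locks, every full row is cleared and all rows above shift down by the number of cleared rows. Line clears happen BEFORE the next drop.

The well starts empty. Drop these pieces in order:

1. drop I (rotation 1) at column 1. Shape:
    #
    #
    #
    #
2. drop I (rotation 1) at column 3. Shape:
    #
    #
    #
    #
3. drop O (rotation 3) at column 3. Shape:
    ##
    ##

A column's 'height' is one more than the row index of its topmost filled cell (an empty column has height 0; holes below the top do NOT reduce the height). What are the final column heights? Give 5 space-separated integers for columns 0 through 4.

Drop 1: I rot1 at col 1 lands with bottom-row=0; cleared 0 line(s) (total 0); column heights now [0 4 0 0 0], max=4
Drop 2: I rot1 at col 3 lands with bottom-row=0; cleared 0 line(s) (total 0); column heights now [0 4 0 4 0], max=4
Drop 3: O rot3 at col 3 lands with bottom-row=4; cleared 0 line(s) (total 0); column heights now [0 4 0 6 6], max=6

Answer: 0 4 0 6 6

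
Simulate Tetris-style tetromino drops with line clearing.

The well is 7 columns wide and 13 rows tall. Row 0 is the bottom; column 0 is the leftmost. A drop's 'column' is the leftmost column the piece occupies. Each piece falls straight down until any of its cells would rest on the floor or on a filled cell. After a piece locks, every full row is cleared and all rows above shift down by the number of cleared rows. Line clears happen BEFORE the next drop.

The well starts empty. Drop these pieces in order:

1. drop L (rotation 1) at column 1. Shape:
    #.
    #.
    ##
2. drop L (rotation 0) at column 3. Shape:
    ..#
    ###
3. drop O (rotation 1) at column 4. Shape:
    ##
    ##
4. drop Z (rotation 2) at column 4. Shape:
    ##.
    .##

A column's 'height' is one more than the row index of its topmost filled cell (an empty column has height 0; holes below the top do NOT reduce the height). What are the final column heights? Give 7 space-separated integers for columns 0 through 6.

Answer: 0 3 1 1 6 6 5

Derivation:
Drop 1: L rot1 at col 1 lands with bottom-row=0; cleared 0 line(s) (total 0); column heights now [0 3 1 0 0 0 0], max=3
Drop 2: L rot0 at col 3 lands with bottom-row=0; cleared 0 line(s) (total 0); column heights now [0 3 1 1 1 2 0], max=3
Drop 3: O rot1 at col 4 lands with bottom-row=2; cleared 0 line(s) (total 0); column heights now [0 3 1 1 4 4 0], max=4
Drop 4: Z rot2 at col 4 lands with bottom-row=4; cleared 0 line(s) (total 0); column heights now [0 3 1 1 6 6 5], max=6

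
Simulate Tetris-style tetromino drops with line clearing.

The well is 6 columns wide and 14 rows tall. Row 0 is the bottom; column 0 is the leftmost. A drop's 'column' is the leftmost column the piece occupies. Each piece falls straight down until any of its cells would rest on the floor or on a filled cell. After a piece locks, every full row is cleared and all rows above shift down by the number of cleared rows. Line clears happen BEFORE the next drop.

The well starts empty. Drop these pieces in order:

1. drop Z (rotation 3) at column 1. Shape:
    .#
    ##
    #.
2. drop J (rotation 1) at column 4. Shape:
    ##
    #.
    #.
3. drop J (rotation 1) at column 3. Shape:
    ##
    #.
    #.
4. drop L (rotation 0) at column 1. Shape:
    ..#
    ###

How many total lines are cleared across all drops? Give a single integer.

Drop 1: Z rot3 at col 1 lands with bottom-row=0; cleared 0 line(s) (total 0); column heights now [0 2 3 0 0 0], max=3
Drop 2: J rot1 at col 4 lands with bottom-row=0; cleared 0 line(s) (total 0); column heights now [0 2 3 0 3 3], max=3
Drop 3: J rot1 at col 3 lands with bottom-row=1; cleared 0 line(s) (total 0); column heights now [0 2 3 4 4 3], max=4
Drop 4: L rot0 at col 1 lands with bottom-row=4; cleared 0 line(s) (total 0); column heights now [0 5 5 6 4 3], max=6

Answer: 0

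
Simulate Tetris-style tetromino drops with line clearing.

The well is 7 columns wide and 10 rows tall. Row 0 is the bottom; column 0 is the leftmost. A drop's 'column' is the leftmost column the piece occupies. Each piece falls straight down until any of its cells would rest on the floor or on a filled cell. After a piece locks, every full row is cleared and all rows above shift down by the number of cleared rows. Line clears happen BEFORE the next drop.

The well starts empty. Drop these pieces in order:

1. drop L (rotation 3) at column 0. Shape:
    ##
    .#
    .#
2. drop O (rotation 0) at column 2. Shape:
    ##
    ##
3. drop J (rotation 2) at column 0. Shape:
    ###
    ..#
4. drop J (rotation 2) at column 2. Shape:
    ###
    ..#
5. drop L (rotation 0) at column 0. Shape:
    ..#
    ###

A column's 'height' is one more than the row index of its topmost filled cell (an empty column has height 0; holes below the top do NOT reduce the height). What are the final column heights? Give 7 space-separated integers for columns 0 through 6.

Answer: 6 6 7 5 5 0 0

Derivation:
Drop 1: L rot3 at col 0 lands with bottom-row=0; cleared 0 line(s) (total 0); column heights now [3 3 0 0 0 0 0], max=3
Drop 2: O rot0 at col 2 lands with bottom-row=0; cleared 0 line(s) (total 0); column heights now [3 3 2 2 0 0 0], max=3
Drop 3: J rot2 at col 0 lands with bottom-row=2; cleared 0 line(s) (total 0); column heights now [4 4 4 2 0 0 0], max=4
Drop 4: J rot2 at col 2 lands with bottom-row=3; cleared 0 line(s) (total 0); column heights now [4 4 5 5 5 0 0], max=5
Drop 5: L rot0 at col 0 lands with bottom-row=5; cleared 0 line(s) (total 0); column heights now [6 6 7 5 5 0 0], max=7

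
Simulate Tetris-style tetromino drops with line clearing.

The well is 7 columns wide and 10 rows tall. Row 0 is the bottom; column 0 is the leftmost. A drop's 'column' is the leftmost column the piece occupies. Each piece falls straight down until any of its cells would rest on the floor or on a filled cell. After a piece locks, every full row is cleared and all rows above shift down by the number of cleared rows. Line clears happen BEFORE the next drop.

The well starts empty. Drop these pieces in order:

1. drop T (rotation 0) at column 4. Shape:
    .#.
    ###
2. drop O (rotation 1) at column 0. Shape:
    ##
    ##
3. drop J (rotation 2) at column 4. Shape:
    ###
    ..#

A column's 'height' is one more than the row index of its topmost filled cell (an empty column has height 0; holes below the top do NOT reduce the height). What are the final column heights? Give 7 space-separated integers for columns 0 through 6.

Drop 1: T rot0 at col 4 lands with bottom-row=0; cleared 0 line(s) (total 0); column heights now [0 0 0 0 1 2 1], max=2
Drop 2: O rot1 at col 0 lands with bottom-row=0; cleared 0 line(s) (total 0); column heights now [2 2 0 0 1 2 1], max=2
Drop 3: J rot2 at col 4 lands with bottom-row=1; cleared 0 line(s) (total 0); column heights now [2 2 0 0 3 3 3], max=3

Answer: 2 2 0 0 3 3 3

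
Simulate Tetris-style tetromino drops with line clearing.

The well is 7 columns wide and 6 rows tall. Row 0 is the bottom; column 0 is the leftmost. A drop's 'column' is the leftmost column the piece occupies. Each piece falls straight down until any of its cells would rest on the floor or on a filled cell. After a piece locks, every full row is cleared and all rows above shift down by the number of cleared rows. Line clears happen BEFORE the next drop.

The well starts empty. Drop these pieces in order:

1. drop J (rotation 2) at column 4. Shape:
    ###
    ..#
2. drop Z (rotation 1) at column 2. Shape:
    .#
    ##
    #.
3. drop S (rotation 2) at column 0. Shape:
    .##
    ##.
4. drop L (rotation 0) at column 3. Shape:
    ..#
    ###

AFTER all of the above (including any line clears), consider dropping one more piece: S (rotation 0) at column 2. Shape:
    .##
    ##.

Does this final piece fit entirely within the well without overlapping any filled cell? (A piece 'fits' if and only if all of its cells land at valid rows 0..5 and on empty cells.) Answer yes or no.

Drop 1: J rot2 at col 4 lands with bottom-row=0; cleared 0 line(s) (total 0); column heights now [0 0 0 0 2 2 2], max=2
Drop 2: Z rot1 at col 2 lands with bottom-row=0; cleared 0 line(s) (total 0); column heights now [0 0 2 3 2 2 2], max=3
Drop 3: S rot2 at col 0 lands with bottom-row=1; cleared 1 line(s) (total 1); column heights now [0 2 2 2 0 0 1], max=2
Drop 4: L rot0 at col 3 lands with bottom-row=2; cleared 0 line(s) (total 1); column heights now [0 2 2 3 3 4 1], max=4
Test piece S rot0 at col 2 (width 3): heights before test = [0 2 2 3 3 4 1]; fits = True

Answer: yes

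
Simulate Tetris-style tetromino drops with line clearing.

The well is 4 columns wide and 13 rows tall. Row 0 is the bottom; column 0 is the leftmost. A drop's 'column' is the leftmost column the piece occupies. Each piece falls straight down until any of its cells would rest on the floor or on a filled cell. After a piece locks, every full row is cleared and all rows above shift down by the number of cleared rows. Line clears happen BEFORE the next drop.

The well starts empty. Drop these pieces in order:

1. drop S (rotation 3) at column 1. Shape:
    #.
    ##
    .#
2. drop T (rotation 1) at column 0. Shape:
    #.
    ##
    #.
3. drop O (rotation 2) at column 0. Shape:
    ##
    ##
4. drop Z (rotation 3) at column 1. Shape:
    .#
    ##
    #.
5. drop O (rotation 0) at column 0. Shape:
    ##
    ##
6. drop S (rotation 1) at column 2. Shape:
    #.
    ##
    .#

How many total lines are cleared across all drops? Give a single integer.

Drop 1: S rot3 at col 1 lands with bottom-row=0; cleared 0 line(s) (total 0); column heights now [0 3 2 0], max=3
Drop 2: T rot1 at col 0 lands with bottom-row=2; cleared 0 line(s) (total 0); column heights now [5 4 2 0], max=5
Drop 3: O rot2 at col 0 lands with bottom-row=5; cleared 0 line(s) (total 0); column heights now [7 7 2 0], max=7
Drop 4: Z rot3 at col 1 lands with bottom-row=7; cleared 0 line(s) (total 0); column heights now [7 9 10 0], max=10
Drop 5: O rot0 at col 0 lands with bottom-row=9; cleared 0 line(s) (total 0); column heights now [11 11 10 0], max=11
Drop 6: S rot1 at col 2 lands with bottom-row=9; cleared 2 line(s) (total 2); column heights now [7 9 10 0], max=10

Answer: 2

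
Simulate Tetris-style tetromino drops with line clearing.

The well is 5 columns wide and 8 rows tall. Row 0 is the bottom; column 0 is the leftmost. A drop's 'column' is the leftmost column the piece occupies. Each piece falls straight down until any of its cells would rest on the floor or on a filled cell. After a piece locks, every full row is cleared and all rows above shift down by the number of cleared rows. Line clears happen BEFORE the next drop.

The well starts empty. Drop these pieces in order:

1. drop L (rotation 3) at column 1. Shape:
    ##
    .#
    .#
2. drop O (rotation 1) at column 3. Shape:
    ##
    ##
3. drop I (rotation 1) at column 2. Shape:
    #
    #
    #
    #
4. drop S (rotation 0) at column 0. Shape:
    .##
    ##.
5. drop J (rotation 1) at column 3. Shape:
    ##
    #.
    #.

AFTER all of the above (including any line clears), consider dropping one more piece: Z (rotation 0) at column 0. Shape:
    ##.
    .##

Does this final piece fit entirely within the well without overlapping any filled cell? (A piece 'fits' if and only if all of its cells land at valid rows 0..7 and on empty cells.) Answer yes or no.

Drop 1: L rot3 at col 1 lands with bottom-row=0; cleared 0 line(s) (total 0); column heights now [0 3 3 0 0], max=3
Drop 2: O rot1 at col 3 lands with bottom-row=0; cleared 0 line(s) (total 0); column heights now [0 3 3 2 2], max=3
Drop 3: I rot1 at col 2 lands with bottom-row=3; cleared 0 line(s) (total 0); column heights now [0 3 7 2 2], max=7
Drop 4: S rot0 at col 0 lands with bottom-row=6; cleared 0 line(s) (total 0); column heights now [7 8 8 2 2], max=8
Drop 5: J rot1 at col 3 lands with bottom-row=2; cleared 0 line(s) (total 0); column heights now [7 8 8 5 5], max=8
Test piece Z rot0 at col 0 (width 3): heights before test = [7 8 8 5 5]; fits = False

Answer: no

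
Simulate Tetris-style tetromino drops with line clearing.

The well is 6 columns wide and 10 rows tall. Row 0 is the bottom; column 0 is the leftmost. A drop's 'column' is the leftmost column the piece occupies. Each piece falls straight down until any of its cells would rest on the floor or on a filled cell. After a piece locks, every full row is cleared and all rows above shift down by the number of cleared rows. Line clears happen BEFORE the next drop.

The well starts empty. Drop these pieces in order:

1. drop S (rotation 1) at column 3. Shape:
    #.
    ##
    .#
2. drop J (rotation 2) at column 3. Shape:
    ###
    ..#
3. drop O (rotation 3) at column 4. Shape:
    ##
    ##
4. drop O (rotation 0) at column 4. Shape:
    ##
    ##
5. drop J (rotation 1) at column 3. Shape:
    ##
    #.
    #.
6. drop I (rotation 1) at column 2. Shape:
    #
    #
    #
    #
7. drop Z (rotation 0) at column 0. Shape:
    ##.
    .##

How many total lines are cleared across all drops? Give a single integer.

Drop 1: S rot1 at col 3 lands with bottom-row=0; cleared 0 line(s) (total 0); column heights now [0 0 0 3 2 0], max=3
Drop 2: J rot2 at col 3 lands with bottom-row=2; cleared 0 line(s) (total 0); column heights now [0 0 0 4 4 4], max=4
Drop 3: O rot3 at col 4 lands with bottom-row=4; cleared 0 line(s) (total 0); column heights now [0 0 0 4 6 6], max=6
Drop 4: O rot0 at col 4 lands with bottom-row=6; cleared 0 line(s) (total 0); column heights now [0 0 0 4 8 8], max=8
Drop 5: J rot1 at col 3 lands with bottom-row=6; cleared 0 line(s) (total 0); column heights now [0 0 0 9 9 8], max=9
Drop 6: I rot1 at col 2 lands with bottom-row=0; cleared 0 line(s) (total 0); column heights now [0 0 4 9 9 8], max=9
Drop 7: Z rot0 at col 0 lands with bottom-row=4; cleared 0 line(s) (total 0); column heights now [6 6 5 9 9 8], max=9

Answer: 0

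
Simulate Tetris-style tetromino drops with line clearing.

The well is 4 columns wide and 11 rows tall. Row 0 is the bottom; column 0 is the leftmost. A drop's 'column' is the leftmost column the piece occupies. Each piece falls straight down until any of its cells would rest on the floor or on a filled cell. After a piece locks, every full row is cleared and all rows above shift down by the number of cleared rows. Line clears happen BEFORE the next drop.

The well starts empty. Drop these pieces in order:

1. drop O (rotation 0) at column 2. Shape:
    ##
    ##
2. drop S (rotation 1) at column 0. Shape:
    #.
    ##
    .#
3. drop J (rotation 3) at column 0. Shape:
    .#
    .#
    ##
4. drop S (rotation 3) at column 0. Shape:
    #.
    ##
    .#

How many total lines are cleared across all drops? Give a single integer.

Drop 1: O rot0 at col 2 lands with bottom-row=0; cleared 0 line(s) (total 0); column heights now [0 0 2 2], max=2
Drop 2: S rot1 at col 0 lands with bottom-row=0; cleared 1 line(s) (total 1); column heights now [2 1 1 1], max=2
Drop 3: J rot3 at col 0 lands with bottom-row=2; cleared 0 line(s) (total 1); column heights now [3 5 1 1], max=5
Drop 4: S rot3 at col 0 lands with bottom-row=5; cleared 0 line(s) (total 1); column heights now [8 7 1 1], max=8

Answer: 1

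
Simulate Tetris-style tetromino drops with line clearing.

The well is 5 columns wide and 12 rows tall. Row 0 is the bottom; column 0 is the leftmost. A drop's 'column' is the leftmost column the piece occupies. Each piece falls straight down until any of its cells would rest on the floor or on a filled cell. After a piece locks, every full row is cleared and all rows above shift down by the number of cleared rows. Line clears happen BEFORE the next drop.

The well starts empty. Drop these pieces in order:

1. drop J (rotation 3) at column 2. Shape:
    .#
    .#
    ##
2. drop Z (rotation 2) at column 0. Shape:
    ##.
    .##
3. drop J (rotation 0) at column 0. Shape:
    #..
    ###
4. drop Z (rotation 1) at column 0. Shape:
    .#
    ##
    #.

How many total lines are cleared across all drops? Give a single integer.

Answer: 0

Derivation:
Drop 1: J rot3 at col 2 lands with bottom-row=0; cleared 0 line(s) (total 0); column heights now [0 0 1 3 0], max=3
Drop 2: Z rot2 at col 0 lands with bottom-row=1; cleared 0 line(s) (total 0); column heights now [3 3 2 3 0], max=3
Drop 3: J rot0 at col 0 lands with bottom-row=3; cleared 0 line(s) (total 0); column heights now [5 4 4 3 0], max=5
Drop 4: Z rot1 at col 0 lands with bottom-row=5; cleared 0 line(s) (total 0); column heights now [7 8 4 3 0], max=8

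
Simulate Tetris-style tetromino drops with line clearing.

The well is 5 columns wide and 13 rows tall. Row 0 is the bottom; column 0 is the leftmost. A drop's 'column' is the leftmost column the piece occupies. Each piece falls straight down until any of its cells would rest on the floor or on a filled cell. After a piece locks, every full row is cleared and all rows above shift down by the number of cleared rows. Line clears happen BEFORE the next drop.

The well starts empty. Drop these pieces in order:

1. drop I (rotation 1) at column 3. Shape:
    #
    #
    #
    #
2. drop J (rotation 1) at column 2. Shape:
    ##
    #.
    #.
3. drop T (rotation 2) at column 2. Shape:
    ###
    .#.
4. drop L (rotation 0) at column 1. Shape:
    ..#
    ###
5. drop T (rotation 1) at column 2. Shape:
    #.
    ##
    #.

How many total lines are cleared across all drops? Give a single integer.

Drop 1: I rot1 at col 3 lands with bottom-row=0; cleared 0 line(s) (total 0); column heights now [0 0 0 4 0], max=4
Drop 2: J rot1 at col 2 lands with bottom-row=2; cleared 0 line(s) (total 0); column heights now [0 0 5 5 0], max=5
Drop 3: T rot2 at col 2 lands with bottom-row=5; cleared 0 line(s) (total 0); column heights now [0 0 7 7 7], max=7
Drop 4: L rot0 at col 1 lands with bottom-row=7; cleared 0 line(s) (total 0); column heights now [0 8 8 9 7], max=9
Drop 5: T rot1 at col 2 lands with bottom-row=8; cleared 0 line(s) (total 0); column heights now [0 8 11 10 7], max=11

Answer: 0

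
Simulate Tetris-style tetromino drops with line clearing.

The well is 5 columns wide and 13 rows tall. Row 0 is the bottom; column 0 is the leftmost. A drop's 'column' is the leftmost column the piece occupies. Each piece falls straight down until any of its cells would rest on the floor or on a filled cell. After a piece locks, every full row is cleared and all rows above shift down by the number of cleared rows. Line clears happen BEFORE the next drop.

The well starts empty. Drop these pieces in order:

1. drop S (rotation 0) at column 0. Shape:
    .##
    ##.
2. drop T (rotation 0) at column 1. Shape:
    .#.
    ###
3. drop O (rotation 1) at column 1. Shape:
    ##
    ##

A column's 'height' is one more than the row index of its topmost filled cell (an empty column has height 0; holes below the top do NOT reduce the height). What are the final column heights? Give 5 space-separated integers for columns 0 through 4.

Answer: 1 6 6 3 0

Derivation:
Drop 1: S rot0 at col 0 lands with bottom-row=0; cleared 0 line(s) (total 0); column heights now [1 2 2 0 0], max=2
Drop 2: T rot0 at col 1 lands with bottom-row=2; cleared 0 line(s) (total 0); column heights now [1 3 4 3 0], max=4
Drop 3: O rot1 at col 1 lands with bottom-row=4; cleared 0 line(s) (total 0); column heights now [1 6 6 3 0], max=6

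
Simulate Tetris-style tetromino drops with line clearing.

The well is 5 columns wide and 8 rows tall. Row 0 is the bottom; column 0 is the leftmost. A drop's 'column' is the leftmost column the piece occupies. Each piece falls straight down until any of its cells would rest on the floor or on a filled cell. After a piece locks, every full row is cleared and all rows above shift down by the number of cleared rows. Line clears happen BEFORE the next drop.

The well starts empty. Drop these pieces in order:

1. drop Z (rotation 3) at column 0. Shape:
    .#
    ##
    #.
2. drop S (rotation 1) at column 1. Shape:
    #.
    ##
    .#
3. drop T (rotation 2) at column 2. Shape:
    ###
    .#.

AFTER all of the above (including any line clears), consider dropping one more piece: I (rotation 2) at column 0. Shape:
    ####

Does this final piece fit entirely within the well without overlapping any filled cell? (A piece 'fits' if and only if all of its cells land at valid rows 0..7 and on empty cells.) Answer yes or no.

Drop 1: Z rot3 at col 0 lands with bottom-row=0; cleared 0 line(s) (total 0); column heights now [2 3 0 0 0], max=3
Drop 2: S rot1 at col 1 lands with bottom-row=2; cleared 0 line(s) (total 0); column heights now [2 5 4 0 0], max=5
Drop 3: T rot2 at col 2 lands with bottom-row=3; cleared 0 line(s) (total 0); column heights now [2 5 5 5 5], max=5
Test piece I rot2 at col 0 (width 4): heights before test = [2 5 5 5 5]; fits = True

Answer: yes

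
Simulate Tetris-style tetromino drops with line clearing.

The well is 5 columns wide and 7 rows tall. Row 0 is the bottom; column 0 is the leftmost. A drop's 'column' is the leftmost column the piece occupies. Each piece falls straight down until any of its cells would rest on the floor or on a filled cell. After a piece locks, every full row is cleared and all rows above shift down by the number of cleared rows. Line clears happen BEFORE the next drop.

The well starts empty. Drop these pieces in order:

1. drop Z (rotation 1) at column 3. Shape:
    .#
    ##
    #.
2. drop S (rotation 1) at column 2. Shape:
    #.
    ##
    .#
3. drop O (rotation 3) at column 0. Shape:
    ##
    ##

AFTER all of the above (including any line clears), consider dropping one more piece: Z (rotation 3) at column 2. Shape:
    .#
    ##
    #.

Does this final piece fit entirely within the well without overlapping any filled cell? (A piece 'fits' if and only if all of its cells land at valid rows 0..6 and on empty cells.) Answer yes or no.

Answer: no

Derivation:
Drop 1: Z rot1 at col 3 lands with bottom-row=0; cleared 0 line(s) (total 0); column heights now [0 0 0 2 3], max=3
Drop 2: S rot1 at col 2 lands with bottom-row=2; cleared 0 line(s) (total 0); column heights now [0 0 5 4 3], max=5
Drop 3: O rot3 at col 0 lands with bottom-row=0; cleared 0 line(s) (total 0); column heights now [2 2 5 4 3], max=5
Test piece Z rot3 at col 2 (width 2): heights before test = [2 2 5 4 3]; fits = False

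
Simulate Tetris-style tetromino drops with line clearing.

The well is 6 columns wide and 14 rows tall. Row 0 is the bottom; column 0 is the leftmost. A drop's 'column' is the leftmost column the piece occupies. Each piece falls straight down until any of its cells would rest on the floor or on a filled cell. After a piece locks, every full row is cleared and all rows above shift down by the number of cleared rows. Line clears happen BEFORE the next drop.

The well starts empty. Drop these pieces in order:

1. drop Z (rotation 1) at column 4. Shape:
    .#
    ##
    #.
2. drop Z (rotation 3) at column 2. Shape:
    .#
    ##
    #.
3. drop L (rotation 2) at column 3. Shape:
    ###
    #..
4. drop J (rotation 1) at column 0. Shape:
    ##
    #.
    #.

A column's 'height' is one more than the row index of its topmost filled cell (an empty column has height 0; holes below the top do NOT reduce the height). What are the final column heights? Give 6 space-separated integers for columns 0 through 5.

Drop 1: Z rot1 at col 4 lands with bottom-row=0; cleared 0 line(s) (total 0); column heights now [0 0 0 0 2 3], max=3
Drop 2: Z rot3 at col 2 lands with bottom-row=0; cleared 0 line(s) (total 0); column heights now [0 0 2 3 2 3], max=3
Drop 3: L rot2 at col 3 lands with bottom-row=3; cleared 0 line(s) (total 0); column heights now [0 0 2 5 5 5], max=5
Drop 4: J rot1 at col 0 lands with bottom-row=0; cleared 0 line(s) (total 0); column heights now [3 3 2 5 5 5], max=5

Answer: 3 3 2 5 5 5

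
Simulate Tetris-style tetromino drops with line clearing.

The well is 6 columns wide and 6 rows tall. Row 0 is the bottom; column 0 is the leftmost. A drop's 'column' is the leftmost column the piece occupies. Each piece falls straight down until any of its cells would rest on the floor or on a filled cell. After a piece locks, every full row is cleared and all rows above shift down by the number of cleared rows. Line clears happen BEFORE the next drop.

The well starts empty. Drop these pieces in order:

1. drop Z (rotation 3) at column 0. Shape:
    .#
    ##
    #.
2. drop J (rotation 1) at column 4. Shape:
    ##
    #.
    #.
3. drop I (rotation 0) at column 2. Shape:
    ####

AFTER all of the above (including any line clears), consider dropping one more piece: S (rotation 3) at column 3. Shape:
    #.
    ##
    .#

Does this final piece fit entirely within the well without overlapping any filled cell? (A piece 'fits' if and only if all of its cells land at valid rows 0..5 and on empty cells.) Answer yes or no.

Drop 1: Z rot3 at col 0 lands with bottom-row=0; cleared 0 line(s) (total 0); column heights now [2 3 0 0 0 0], max=3
Drop 2: J rot1 at col 4 lands with bottom-row=0; cleared 0 line(s) (total 0); column heights now [2 3 0 0 3 3], max=3
Drop 3: I rot0 at col 2 lands with bottom-row=3; cleared 0 line(s) (total 0); column heights now [2 3 4 4 4 4], max=4
Test piece S rot3 at col 3 (width 2): heights before test = [2 3 4 4 4 4]; fits = False

Answer: no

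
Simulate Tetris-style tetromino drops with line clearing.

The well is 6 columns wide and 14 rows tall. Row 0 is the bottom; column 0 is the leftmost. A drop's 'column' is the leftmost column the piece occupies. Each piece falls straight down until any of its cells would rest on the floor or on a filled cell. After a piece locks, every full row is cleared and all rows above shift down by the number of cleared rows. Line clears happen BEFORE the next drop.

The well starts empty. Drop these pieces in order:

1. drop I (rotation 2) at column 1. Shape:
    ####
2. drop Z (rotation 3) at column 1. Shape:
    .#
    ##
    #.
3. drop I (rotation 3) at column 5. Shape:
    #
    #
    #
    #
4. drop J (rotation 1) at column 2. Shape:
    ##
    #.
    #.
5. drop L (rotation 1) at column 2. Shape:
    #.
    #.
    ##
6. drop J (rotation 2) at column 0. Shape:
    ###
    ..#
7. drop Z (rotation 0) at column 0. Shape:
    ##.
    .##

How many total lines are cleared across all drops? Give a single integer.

Drop 1: I rot2 at col 1 lands with bottom-row=0; cleared 0 line(s) (total 0); column heights now [0 1 1 1 1 0], max=1
Drop 2: Z rot3 at col 1 lands with bottom-row=1; cleared 0 line(s) (total 0); column heights now [0 3 4 1 1 0], max=4
Drop 3: I rot3 at col 5 lands with bottom-row=0; cleared 0 line(s) (total 0); column heights now [0 3 4 1 1 4], max=4
Drop 4: J rot1 at col 2 lands with bottom-row=4; cleared 0 line(s) (total 0); column heights now [0 3 7 7 1 4], max=7
Drop 5: L rot1 at col 2 lands with bottom-row=7; cleared 0 line(s) (total 0); column heights now [0 3 10 8 1 4], max=10
Drop 6: J rot2 at col 0 lands with bottom-row=10; cleared 0 line(s) (total 0); column heights now [12 12 12 8 1 4], max=12
Drop 7: Z rot0 at col 0 lands with bottom-row=12; cleared 0 line(s) (total 0); column heights now [14 14 13 8 1 4], max=14

Answer: 0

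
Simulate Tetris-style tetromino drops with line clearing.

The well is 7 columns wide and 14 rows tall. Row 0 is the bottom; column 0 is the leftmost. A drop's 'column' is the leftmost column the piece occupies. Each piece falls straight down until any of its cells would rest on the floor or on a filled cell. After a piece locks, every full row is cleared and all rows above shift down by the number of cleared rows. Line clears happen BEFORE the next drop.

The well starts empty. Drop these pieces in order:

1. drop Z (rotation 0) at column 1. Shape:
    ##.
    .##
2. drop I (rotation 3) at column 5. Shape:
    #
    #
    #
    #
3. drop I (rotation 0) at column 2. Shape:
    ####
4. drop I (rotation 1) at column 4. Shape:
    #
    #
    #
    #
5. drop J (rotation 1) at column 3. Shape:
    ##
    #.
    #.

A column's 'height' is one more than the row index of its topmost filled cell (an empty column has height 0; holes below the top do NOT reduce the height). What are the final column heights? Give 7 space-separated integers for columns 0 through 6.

Drop 1: Z rot0 at col 1 lands with bottom-row=0; cleared 0 line(s) (total 0); column heights now [0 2 2 1 0 0 0], max=2
Drop 2: I rot3 at col 5 lands with bottom-row=0; cleared 0 line(s) (total 0); column heights now [0 2 2 1 0 4 0], max=4
Drop 3: I rot0 at col 2 lands with bottom-row=4; cleared 0 line(s) (total 0); column heights now [0 2 5 5 5 5 0], max=5
Drop 4: I rot1 at col 4 lands with bottom-row=5; cleared 0 line(s) (total 0); column heights now [0 2 5 5 9 5 0], max=9
Drop 5: J rot1 at col 3 lands with bottom-row=7; cleared 0 line(s) (total 0); column heights now [0 2 5 10 10 5 0], max=10

Answer: 0 2 5 10 10 5 0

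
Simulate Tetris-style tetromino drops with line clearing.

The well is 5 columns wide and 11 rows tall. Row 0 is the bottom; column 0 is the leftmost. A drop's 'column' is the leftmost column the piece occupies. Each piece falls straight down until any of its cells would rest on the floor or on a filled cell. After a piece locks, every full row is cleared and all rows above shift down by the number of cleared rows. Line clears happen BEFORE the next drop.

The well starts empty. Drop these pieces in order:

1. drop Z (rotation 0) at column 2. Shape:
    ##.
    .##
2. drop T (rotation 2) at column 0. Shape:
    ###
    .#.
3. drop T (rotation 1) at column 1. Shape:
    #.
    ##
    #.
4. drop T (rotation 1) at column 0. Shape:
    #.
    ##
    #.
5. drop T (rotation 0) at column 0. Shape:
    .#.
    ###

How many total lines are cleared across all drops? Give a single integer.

Answer: 0

Derivation:
Drop 1: Z rot0 at col 2 lands with bottom-row=0; cleared 0 line(s) (total 0); column heights now [0 0 2 2 1], max=2
Drop 2: T rot2 at col 0 lands with bottom-row=1; cleared 0 line(s) (total 0); column heights now [3 3 3 2 1], max=3
Drop 3: T rot1 at col 1 lands with bottom-row=3; cleared 0 line(s) (total 0); column heights now [3 6 5 2 1], max=6
Drop 4: T rot1 at col 0 lands with bottom-row=5; cleared 0 line(s) (total 0); column heights now [8 7 5 2 1], max=8
Drop 5: T rot0 at col 0 lands with bottom-row=8; cleared 0 line(s) (total 0); column heights now [9 10 9 2 1], max=10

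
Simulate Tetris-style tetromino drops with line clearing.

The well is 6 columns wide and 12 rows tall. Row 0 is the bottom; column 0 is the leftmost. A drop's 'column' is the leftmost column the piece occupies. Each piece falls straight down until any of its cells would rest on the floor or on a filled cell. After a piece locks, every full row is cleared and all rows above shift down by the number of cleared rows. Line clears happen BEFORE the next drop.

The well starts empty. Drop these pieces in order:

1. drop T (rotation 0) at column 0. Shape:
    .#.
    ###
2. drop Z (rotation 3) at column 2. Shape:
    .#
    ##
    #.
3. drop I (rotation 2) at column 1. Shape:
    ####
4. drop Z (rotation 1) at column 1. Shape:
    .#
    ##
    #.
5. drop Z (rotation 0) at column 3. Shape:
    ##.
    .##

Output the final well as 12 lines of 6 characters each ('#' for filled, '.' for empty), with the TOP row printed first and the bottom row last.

Answer: ......
......
......
......
..#...
.####.
.#..##
.####.
...#..
..##..
.##...
###...

Derivation:
Drop 1: T rot0 at col 0 lands with bottom-row=0; cleared 0 line(s) (total 0); column heights now [1 2 1 0 0 0], max=2
Drop 2: Z rot3 at col 2 lands with bottom-row=1; cleared 0 line(s) (total 0); column heights now [1 2 3 4 0 0], max=4
Drop 3: I rot2 at col 1 lands with bottom-row=4; cleared 0 line(s) (total 0); column heights now [1 5 5 5 5 0], max=5
Drop 4: Z rot1 at col 1 lands with bottom-row=5; cleared 0 line(s) (total 0); column heights now [1 7 8 5 5 0], max=8
Drop 5: Z rot0 at col 3 lands with bottom-row=5; cleared 0 line(s) (total 0); column heights now [1 7 8 7 7 6], max=8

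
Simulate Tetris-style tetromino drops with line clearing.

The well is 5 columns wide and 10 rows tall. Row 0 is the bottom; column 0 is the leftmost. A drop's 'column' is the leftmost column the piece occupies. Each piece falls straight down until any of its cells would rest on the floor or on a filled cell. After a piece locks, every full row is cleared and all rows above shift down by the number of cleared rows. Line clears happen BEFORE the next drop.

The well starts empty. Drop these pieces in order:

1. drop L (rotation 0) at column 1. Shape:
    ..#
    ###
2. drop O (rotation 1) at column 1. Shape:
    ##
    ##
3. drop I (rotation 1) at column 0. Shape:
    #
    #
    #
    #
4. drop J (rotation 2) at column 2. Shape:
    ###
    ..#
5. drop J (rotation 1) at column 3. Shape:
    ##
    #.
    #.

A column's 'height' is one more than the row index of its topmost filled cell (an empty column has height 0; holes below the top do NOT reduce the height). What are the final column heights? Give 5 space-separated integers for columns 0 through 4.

Drop 1: L rot0 at col 1 lands with bottom-row=0; cleared 0 line(s) (total 0); column heights now [0 1 1 2 0], max=2
Drop 2: O rot1 at col 1 lands with bottom-row=1; cleared 0 line(s) (total 0); column heights now [0 3 3 2 0], max=3
Drop 3: I rot1 at col 0 lands with bottom-row=0; cleared 0 line(s) (total 0); column heights now [4 3 3 2 0], max=4
Drop 4: J rot2 at col 2 lands with bottom-row=2; cleared 0 line(s) (total 0); column heights now [4 3 4 4 4], max=4
Drop 5: J rot1 at col 3 lands with bottom-row=4; cleared 0 line(s) (total 0); column heights now [4 3 4 7 7], max=7

Answer: 4 3 4 7 7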